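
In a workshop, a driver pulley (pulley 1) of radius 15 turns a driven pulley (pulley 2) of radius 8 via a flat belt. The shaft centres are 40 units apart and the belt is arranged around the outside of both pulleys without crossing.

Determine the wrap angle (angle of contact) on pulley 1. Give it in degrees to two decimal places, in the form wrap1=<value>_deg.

wrap1=200.16_deg

open belt: β = asin((r2−r1)/C) = asin(-7/40) = -10.0787°
wrap1 = π − 2β = 200.1573°
wrap2 = π + 2β = 159.8427°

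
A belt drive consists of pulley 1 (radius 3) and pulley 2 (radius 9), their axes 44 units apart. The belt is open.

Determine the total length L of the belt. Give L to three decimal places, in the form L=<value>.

L=126.519

open belt: β = asin((r2−r1)/C) = asin(6/44) = 7.8375°
wrap1 = π − 2β = 164.3250°
wrap2 = π + 2β = 195.6750°
tangent length = C·cosβ = 43.5890
L = r1·wrap1 + r2·wrap2 + 2·C·cosβ = 3·2.8680 + 9·3.4152 + 2·43.5890 = 126.5186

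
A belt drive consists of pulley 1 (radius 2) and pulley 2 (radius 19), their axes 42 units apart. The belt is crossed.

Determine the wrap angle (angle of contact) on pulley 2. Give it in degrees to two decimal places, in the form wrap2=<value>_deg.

crossed belt: β = asin((r1+r2)/C) = asin(21/42) = 30.0000°
wrap1 = wrap2 = π + 2β = 240.0000°

wrap2=240.00_deg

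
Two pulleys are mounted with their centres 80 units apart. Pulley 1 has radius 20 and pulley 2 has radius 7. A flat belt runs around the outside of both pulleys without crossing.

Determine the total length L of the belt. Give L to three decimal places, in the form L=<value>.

L=246.940

open belt: β = asin((r2−r1)/C) = asin(-13/80) = -9.3520°
wrap1 = π − 2β = 198.7041°
wrap2 = π + 2β = 161.2959°
tangent length = C·cosβ = 78.9367
L = r1·wrap1 + r2·wrap2 + 2·C·cosβ = 20·3.4680 + 7·2.8151 + 2·78.9367 = 246.9402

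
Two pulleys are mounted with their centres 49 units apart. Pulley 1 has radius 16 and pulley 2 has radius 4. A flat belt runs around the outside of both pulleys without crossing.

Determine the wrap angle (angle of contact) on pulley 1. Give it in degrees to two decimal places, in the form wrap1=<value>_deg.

open belt: β = asin((r2−r1)/C) = asin(-12/49) = -14.1758°
wrap1 = π − 2β = 208.3516°
wrap2 = π + 2β = 151.6484°

wrap1=208.35_deg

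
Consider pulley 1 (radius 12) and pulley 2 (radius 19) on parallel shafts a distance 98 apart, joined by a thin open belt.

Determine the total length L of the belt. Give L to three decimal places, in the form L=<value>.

L=293.890

open belt: β = asin((r2−r1)/C) = asin(7/98) = 4.0960°
wrap1 = π − 2β = 171.8079°
wrap2 = π + 2β = 188.1921°
tangent length = C·cosβ = 97.7497
L = r1·wrap1 + r2·wrap2 + 2·C·cosβ = 12·2.9986 + 19·3.2846 + 2·97.7497 = 293.8896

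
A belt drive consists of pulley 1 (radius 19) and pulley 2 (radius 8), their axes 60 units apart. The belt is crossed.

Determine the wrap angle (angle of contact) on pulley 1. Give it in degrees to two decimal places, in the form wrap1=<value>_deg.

crossed belt: β = asin((r1+r2)/C) = asin(27/60) = 26.7437°
wrap1 = wrap2 = π + 2β = 233.4874°

wrap1=233.49_deg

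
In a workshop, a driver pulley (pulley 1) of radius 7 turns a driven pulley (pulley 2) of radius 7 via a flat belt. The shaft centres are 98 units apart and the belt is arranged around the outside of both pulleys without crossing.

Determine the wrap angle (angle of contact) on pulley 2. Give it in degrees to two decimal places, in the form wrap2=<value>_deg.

open belt: β = asin((r2−r1)/C) = asin(0/98) = 0.0000°
wrap1 = π − 2β = 180.0000°
wrap2 = π + 2β = 180.0000°

wrap2=180.00_deg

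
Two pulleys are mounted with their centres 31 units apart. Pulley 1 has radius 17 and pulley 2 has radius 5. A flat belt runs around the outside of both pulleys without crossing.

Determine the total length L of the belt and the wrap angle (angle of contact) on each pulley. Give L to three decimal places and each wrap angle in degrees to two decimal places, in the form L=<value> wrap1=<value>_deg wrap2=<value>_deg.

L=135.821 wrap1=225.55_deg wrap2=134.45_deg

open belt: β = asin((r2−r1)/C) = asin(-12/31) = -22.7740°
wrap1 = π − 2β = 225.5479°
wrap2 = π + 2β = 134.4521°
tangent length = C·cosβ = 28.5832
L = r1·wrap1 + r2·wrap2 + 2·C·cosβ = 17·3.9366 + 5·2.3466 + 2·28.5832 = 135.8210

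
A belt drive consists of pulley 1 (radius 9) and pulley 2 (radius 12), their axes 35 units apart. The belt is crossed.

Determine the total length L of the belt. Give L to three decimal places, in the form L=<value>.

crossed belt: β = asin((r1+r2)/C) = asin(21/35) = 36.8699°
wrap1 = wrap2 = π + 2β = 253.7398°
tangent length = C·cosβ = 28.0000
L = (r1+r2)·wrap + 2·C·cosβ = 21·4.4286 + 2·28.0000 = 149.0005

L=149.000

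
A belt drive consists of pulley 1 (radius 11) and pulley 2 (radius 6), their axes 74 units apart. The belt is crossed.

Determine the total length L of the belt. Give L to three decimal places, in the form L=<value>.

L=205.330

crossed belt: β = asin((r1+r2)/C) = asin(17/74) = 13.2812°
wrap1 = wrap2 = π + 2β = 206.5623°
tangent length = C·cosβ = 72.0208
L = (r1+r2)·wrap + 2·C·cosβ = 17·3.6052 + 2·72.0208 = 205.3299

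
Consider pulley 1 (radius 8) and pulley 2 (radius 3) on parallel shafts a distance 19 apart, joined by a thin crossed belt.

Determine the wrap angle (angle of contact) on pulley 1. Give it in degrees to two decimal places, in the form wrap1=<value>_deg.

wrap1=250.75_deg

crossed belt: β = asin((r1+r2)/C) = asin(11/19) = 35.3765°
wrap1 = wrap2 = π + 2β = 250.7531°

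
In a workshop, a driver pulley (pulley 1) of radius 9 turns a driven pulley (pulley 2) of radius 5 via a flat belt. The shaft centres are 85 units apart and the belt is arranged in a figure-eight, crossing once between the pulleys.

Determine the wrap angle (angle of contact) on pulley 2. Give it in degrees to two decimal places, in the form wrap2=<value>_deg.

crossed belt: β = asin((r1+r2)/C) = asin(14/85) = 9.4801°
wrap1 = wrap2 = π + 2β = 198.9603°

wrap2=198.96_deg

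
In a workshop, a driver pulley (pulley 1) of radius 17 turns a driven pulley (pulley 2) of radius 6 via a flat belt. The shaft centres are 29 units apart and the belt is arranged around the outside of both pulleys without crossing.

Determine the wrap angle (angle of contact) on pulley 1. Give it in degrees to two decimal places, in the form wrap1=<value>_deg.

open belt: β = asin((r2−r1)/C) = asin(-11/29) = -22.2910°
wrap1 = π − 2β = 224.5819°
wrap2 = π + 2β = 135.4181°

wrap1=224.58_deg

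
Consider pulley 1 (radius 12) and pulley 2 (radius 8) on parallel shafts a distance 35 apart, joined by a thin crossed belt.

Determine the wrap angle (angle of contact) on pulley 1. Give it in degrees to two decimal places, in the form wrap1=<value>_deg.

wrap1=249.70_deg

crossed belt: β = asin((r1+r2)/C) = asin(20/35) = 34.8499°
wrap1 = wrap2 = π + 2β = 249.6998°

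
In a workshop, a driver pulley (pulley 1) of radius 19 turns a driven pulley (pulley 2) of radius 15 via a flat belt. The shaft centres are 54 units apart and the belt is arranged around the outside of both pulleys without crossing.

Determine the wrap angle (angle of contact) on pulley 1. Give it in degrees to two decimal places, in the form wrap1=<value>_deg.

wrap1=188.50_deg

open belt: β = asin((r2−r1)/C) = asin(-4/54) = -4.2480°
wrap1 = π − 2β = 188.4960°
wrap2 = π + 2β = 171.5040°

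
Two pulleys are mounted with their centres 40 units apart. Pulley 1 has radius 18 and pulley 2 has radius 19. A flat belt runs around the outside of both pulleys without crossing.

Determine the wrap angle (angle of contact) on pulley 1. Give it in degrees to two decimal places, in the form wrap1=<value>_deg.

open belt: β = asin((r2−r1)/C) = asin(1/40) = 1.4325°
wrap1 = π − 2β = 177.1349°
wrap2 = π + 2β = 182.8651°

wrap1=177.13_deg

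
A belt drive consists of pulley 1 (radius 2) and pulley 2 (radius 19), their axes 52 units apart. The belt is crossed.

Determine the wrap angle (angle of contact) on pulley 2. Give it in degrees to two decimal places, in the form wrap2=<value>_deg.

crossed belt: β = asin((r1+r2)/C) = asin(21/52) = 23.8188°
wrap1 = wrap2 = π + 2β = 227.6377°

wrap2=227.64_deg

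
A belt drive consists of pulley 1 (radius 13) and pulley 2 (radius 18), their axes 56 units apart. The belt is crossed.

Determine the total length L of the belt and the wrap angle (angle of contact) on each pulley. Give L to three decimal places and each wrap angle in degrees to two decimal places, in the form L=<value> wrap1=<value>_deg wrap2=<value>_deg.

crossed belt: β = asin((r1+r2)/C) = asin(31/56) = 33.6124°
wrap1 = wrap2 = π + 2β = 247.2247°
tangent length = C·cosβ = 46.6369
L = (r1+r2)·wrap + 2·C·cosβ = 31·4.3149 + 2·46.6369 = 227.0353

L=227.035 wrap1=247.22_deg wrap2=247.22_deg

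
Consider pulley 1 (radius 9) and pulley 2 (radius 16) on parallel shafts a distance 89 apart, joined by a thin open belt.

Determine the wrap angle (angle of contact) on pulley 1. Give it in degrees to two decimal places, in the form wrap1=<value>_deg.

wrap1=170.98_deg

open belt: β = asin((r2−r1)/C) = asin(7/89) = 4.5111°
wrap1 = π − 2β = 170.9779°
wrap2 = π + 2β = 189.0221°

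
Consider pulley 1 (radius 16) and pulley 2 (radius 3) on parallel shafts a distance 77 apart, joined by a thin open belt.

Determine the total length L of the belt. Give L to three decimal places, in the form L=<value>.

L=215.890

open belt: β = asin((r2−r1)/C) = asin(-13/77) = -9.7199°
wrap1 = π − 2β = 199.4397°
wrap2 = π + 2β = 160.5603°
tangent length = C·cosβ = 75.8947
L = r1·wrap1 + r2·wrap2 + 2·C·cosβ = 16·3.4809 + 3·2.8023 + 2·75.8947 = 215.8903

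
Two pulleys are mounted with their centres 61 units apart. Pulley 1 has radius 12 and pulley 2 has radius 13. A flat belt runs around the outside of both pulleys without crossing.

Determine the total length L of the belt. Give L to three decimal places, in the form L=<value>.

L=200.556

open belt: β = asin((r2−r1)/C) = asin(1/61) = 0.9393°
wrap1 = π − 2β = 178.1214°
wrap2 = π + 2β = 181.8786°
tangent length = C·cosβ = 60.9918
L = r1·wrap1 + r2·wrap2 + 2·C·cosβ = 12·3.1088 + 13·3.1744 + 2·60.9918 = 200.5562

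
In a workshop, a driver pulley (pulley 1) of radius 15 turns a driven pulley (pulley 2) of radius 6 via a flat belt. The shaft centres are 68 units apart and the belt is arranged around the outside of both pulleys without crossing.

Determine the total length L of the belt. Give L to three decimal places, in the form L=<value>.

open belt: β = asin((r2−r1)/C) = asin(-9/68) = -7.6056°
wrap1 = π − 2β = 195.2112°
wrap2 = π + 2β = 164.7888°
tangent length = C·cosβ = 67.4018
L = r1·wrap1 + r2·wrap2 + 2·C·cosβ = 15·3.4071 + 6·2.8761 + 2·67.4018 = 203.1664

L=203.166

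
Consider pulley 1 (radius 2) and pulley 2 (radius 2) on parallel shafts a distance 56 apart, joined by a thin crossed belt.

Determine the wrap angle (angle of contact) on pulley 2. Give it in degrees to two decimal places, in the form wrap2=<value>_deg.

wrap2=188.19_deg

crossed belt: β = asin((r1+r2)/C) = asin(4/56) = 4.0960°
wrap1 = wrap2 = π + 2β = 188.1921°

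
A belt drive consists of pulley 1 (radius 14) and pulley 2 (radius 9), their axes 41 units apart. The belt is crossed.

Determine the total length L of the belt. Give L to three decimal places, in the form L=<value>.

L=167.535

crossed belt: β = asin((r1+r2)/C) = asin(23/41) = 34.1233°
wrap1 = wrap2 = π + 2β = 248.2466°
tangent length = C·cosβ = 33.9411
L = (r1+r2)·wrap + 2·C·cosβ = 23·4.3327 + 2·33.9411 = 167.5348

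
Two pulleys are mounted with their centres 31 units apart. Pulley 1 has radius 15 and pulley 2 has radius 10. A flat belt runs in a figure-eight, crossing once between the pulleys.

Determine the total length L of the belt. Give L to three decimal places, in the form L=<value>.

L=162.107

crossed belt: β = asin((r1+r2)/C) = asin(25/31) = 53.7507°
wrap1 = wrap2 = π + 2β = 287.5014°
tangent length = C·cosβ = 18.3303
L = (r1+r2)·wrap + 2·C·cosβ = 25·5.0178 + 2·18.3303 = 162.1067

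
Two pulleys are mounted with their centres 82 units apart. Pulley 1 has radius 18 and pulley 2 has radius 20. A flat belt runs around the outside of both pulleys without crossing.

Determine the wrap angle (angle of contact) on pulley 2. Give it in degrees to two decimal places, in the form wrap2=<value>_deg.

wrap2=182.80_deg

open belt: β = asin((r2−r1)/C) = asin(2/82) = 1.3976°
wrap1 = π − 2β = 177.2048°
wrap2 = π + 2β = 182.7952°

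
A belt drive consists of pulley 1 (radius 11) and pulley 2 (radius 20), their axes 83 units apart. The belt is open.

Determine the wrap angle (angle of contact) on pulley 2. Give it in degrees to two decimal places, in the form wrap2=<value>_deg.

open belt: β = asin((r2−r1)/C) = asin(9/83) = 6.2250°
wrap1 = π − 2β = 167.5499°
wrap2 = π + 2β = 192.4501°

wrap2=192.45_deg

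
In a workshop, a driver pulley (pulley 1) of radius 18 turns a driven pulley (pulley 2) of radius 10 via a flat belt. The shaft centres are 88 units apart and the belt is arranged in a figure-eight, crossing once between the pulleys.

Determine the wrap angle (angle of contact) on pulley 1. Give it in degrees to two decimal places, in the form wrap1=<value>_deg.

crossed belt: β = asin((r1+r2)/C) = asin(28/88) = 18.5530°
wrap1 = wrap2 = π + 2β = 217.1060°

wrap1=217.11_deg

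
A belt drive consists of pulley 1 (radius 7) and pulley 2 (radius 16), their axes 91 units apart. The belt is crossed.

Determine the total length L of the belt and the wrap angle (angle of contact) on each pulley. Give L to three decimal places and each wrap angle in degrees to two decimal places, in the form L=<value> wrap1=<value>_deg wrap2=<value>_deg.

L=260.101 wrap1=209.28_deg wrap2=209.28_deg

crossed belt: β = asin((r1+r2)/C) = asin(23/91) = 14.6401°
wrap1 = wrap2 = π + 2β = 209.2803°
tangent length = C·cosβ = 88.0454
L = (r1+r2)·wrap + 2·C·cosβ = 23·3.6526 + 2·88.0454 = 260.1014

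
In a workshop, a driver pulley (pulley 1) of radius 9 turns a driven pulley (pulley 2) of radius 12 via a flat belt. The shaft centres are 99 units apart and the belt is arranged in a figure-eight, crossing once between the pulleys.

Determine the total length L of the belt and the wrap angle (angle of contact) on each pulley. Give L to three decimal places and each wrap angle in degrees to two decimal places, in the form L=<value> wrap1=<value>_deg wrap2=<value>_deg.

L=268.445 wrap1=204.49_deg wrap2=204.49_deg

crossed belt: β = asin((r1+r2)/C) = asin(21/99) = 12.2467°
wrap1 = wrap2 = π + 2β = 204.4934°
tangent length = C·cosβ = 96.7471
L = (r1+r2)·wrap + 2·C·cosβ = 21·3.5691 + 2·96.7471 = 268.4449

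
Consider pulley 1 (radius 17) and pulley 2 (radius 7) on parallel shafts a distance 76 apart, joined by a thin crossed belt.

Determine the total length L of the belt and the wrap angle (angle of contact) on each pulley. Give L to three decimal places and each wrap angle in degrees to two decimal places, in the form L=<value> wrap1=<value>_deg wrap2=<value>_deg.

crossed belt: β = asin((r1+r2)/C) = asin(24/76) = 18.4085°
wrap1 = wrap2 = π + 2β = 216.8170°
tangent length = C·cosβ = 72.1110
L = (r1+r2)·wrap + 2·C·cosβ = 24·3.7842 + 2·72.1110 = 235.0421

L=235.042 wrap1=216.82_deg wrap2=216.82_deg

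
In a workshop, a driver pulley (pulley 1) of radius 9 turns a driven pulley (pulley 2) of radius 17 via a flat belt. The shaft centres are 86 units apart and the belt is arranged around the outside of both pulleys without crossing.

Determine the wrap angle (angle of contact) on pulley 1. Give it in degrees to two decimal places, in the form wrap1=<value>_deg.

open belt: β = asin((r2−r1)/C) = asin(8/86) = 5.3376°
wrap1 = π − 2β = 169.3249°
wrap2 = π + 2β = 190.6751°

wrap1=169.32_deg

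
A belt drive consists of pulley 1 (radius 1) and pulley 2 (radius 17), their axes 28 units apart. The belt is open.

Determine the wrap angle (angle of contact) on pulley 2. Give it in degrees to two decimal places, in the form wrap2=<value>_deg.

wrap2=249.70_deg

open belt: β = asin((r2−r1)/C) = asin(16/28) = 34.8499°
wrap1 = π − 2β = 110.3002°
wrap2 = π + 2β = 249.6998°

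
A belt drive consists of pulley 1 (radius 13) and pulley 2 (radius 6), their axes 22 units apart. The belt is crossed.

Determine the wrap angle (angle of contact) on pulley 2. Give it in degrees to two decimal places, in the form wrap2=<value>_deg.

wrap2=299.45_deg

crossed belt: β = asin((r1+r2)/C) = asin(19/22) = 59.7274°
wrap1 = wrap2 = π + 2β = 299.4547°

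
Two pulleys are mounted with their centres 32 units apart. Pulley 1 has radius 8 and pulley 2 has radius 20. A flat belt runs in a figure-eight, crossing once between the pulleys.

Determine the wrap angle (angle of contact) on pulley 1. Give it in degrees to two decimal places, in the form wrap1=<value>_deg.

wrap1=302.09_deg

crossed belt: β = asin((r1+r2)/C) = asin(28/32) = 61.0450°
wrap1 = wrap2 = π + 2β = 302.0900°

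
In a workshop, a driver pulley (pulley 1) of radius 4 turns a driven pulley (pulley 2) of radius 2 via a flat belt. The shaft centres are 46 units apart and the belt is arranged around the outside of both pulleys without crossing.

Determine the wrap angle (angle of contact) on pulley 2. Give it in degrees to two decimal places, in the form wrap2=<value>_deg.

open belt: β = asin((r2−r1)/C) = asin(-2/46) = -2.4919°
wrap1 = π − 2β = 184.9838°
wrap2 = π + 2β = 175.0162°

wrap2=175.02_deg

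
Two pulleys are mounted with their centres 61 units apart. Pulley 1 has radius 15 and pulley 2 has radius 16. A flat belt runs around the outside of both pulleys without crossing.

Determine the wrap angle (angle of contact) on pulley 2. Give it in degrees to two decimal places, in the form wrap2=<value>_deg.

open belt: β = asin((r2−r1)/C) = asin(1/61) = 0.9393°
wrap1 = π − 2β = 178.1214°
wrap2 = π + 2β = 181.8786°

wrap2=181.88_deg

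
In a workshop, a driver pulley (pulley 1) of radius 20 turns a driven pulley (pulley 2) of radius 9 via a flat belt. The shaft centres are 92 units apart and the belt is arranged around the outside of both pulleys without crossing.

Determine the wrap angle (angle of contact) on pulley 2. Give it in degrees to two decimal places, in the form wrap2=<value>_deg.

wrap2=166.27_deg

open belt: β = asin((r2−r1)/C) = asin(-11/92) = -6.8670°
wrap1 = π − 2β = 193.7340°
wrap2 = π + 2β = 166.2660°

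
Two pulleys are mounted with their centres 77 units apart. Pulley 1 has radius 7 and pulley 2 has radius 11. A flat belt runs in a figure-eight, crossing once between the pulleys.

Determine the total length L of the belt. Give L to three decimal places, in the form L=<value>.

crossed belt: β = asin((r1+r2)/C) = asin(18/77) = 13.5189°
wrap1 = wrap2 = π + 2β = 207.0378°
tangent length = C·cosβ = 74.8665
L = (r1+r2)·wrap + 2·C·cosβ = 18·3.6135 + 2·74.8665 = 214.7759

L=214.776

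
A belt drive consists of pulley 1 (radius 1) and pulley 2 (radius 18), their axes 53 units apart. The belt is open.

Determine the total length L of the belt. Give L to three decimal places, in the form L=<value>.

L=171.191

open belt: β = asin((r2−r1)/C) = asin(17/53) = 18.7086°
wrap1 = π − 2β = 142.5829°
wrap2 = π + 2β = 217.4171°
tangent length = C·cosβ = 50.1996
L = r1·wrap1 + r2·wrap2 + 2·C·cosβ = 1·2.4885 + 18·3.7946 + 2·50.1996 = 171.1914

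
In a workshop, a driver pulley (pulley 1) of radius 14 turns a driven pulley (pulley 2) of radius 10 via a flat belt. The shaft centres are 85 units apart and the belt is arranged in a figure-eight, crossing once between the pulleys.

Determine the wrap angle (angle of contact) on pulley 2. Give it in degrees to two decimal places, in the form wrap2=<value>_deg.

wrap2=212.80_deg

crossed belt: β = asin((r1+r2)/C) = asin(24/85) = 16.4007°
wrap1 = wrap2 = π + 2β = 212.8014°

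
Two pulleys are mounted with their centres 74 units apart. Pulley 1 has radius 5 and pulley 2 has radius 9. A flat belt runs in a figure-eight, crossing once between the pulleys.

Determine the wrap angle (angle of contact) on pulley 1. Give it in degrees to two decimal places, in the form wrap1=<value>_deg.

crossed belt: β = asin((r1+r2)/C) = asin(14/74) = 10.9055°
wrap1 = wrap2 = π + 2β = 201.8109°

wrap1=201.81_deg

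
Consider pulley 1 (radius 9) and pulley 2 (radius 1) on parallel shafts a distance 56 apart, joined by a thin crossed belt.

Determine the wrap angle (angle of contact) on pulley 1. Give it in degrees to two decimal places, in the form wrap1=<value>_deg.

crossed belt: β = asin((r1+r2)/C) = asin(10/56) = 10.2866°
wrap1 = wrap2 = π + 2β = 200.5731°

wrap1=200.57_deg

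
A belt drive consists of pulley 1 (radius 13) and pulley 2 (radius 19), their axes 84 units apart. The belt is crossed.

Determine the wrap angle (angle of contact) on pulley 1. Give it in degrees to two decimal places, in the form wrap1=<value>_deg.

crossed belt: β = asin((r1+r2)/C) = asin(32/84) = 22.3927°
wrap1 = wrap2 = π + 2β = 224.7854°

wrap1=224.79_deg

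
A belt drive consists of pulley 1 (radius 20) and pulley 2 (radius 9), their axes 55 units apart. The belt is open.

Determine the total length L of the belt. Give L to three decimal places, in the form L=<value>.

L=203.314

open belt: β = asin((r2−r1)/C) = asin(-11/55) = -11.5370°
wrap1 = π − 2β = 203.0739°
wrap2 = π + 2β = 156.9261°
tangent length = C·cosβ = 53.8888
L = r1·wrap1 + r2·wrap2 + 2·C·cosβ = 20·3.5443 + 9·2.7389 + 2·53.8888 = 203.3136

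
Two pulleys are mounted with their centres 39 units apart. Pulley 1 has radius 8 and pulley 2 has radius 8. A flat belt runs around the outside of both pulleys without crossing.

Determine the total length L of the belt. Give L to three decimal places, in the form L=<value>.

open belt: β = asin((r2−r1)/C) = asin(0/39) = 0.0000°
wrap1 = π − 2β = 180.0000°
wrap2 = π + 2β = 180.0000°
tangent length = C·cosβ = 39.0000
L = r1·wrap1 + r2·wrap2 + 2·C·cosβ = 8·3.1416 + 8·3.1416 + 2·39.0000 = 128.2655

L=128.265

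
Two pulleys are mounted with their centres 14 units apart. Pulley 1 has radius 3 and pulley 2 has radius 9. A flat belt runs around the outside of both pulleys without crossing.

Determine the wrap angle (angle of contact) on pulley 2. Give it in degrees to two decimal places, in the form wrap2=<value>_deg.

open belt: β = asin((r2−r1)/C) = asin(6/14) = 25.3769°
wrap1 = π − 2β = 129.2461°
wrap2 = π + 2β = 230.7539°

wrap2=230.75_deg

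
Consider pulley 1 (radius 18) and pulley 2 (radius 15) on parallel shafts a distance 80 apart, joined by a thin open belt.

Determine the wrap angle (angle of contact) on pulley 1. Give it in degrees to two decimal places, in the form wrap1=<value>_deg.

wrap1=184.30_deg

open belt: β = asin((r2−r1)/C) = asin(-3/80) = -2.1491°
wrap1 = π − 2β = 184.2982°
wrap2 = π + 2β = 175.7018°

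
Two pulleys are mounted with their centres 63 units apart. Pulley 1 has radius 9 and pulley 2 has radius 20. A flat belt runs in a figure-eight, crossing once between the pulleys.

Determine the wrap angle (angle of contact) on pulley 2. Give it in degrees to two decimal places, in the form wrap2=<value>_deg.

wrap2=234.82_deg

crossed belt: β = asin((r1+r2)/C) = asin(29/63) = 27.4076°
wrap1 = wrap2 = π + 2β = 234.8152°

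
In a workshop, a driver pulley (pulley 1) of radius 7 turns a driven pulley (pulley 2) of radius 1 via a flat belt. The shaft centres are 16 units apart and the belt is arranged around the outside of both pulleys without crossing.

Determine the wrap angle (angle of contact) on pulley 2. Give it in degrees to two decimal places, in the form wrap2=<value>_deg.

wrap2=135.95_deg

open belt: β = asin((r2−r1)/C) = asin(-6/16) = -22.0243°
wrap1 = π − 2β = 224.0486°
wrap2 = π + 2β = 135.9514°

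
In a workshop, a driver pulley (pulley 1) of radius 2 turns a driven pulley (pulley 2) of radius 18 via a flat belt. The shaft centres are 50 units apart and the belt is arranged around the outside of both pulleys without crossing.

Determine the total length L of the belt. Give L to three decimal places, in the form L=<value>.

L=167.997

open belt: β = asin((r2−r1)/C) = asin(16/50) = 18.6629°
wrap1 = π − 2β = 142.6742°
wrap2 = π + 2β = 217.3258°
tangent length = C·cosβ = 47.3709
L = r1·wrap1 + r2·wrap2 + 2·C·cosβ = 2·2.4901 + 18·3.7931 + 2·47.3709 = 167.9970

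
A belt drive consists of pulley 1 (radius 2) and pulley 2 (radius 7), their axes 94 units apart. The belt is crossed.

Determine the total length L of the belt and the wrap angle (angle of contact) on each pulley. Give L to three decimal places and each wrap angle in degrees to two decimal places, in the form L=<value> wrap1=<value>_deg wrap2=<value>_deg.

L=217.137 wrap1=190.99_deg wrap2=190.99_deg

crossed belt: β = asin((r1+r2)/C) = asin(9/94) = 5.4942°
wrap1 = wrap2 = π + 2β = 190.9884°
tangent length = C·cosβ = 93.5682
L = (r1+r2)·wrap + 2·C·cosβ = 9·3.3334 + 2·93.5682 = 217.1367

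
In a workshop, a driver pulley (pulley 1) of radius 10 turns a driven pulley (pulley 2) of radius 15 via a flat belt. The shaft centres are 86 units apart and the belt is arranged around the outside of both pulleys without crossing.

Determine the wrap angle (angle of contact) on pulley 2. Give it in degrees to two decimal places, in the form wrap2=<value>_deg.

wrap2=186.67_deg

open belt: β = asin((r2−r1)/C) = asin(5/86) = 3.3330°
wrap1 = π − 2β = 173.3339°
wrap2 = π + 2β = 186.6661°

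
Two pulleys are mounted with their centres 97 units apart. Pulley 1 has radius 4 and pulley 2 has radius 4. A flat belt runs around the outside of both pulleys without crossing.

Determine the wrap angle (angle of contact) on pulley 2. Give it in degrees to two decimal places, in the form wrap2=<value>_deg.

wrap2=180.00_deg

open belt: β = asin((r2−r1)/C) = asin(0/97) = 0.0000°
wrap1 = π − 2β = 180.0000°
wrap2 = π + 2β = 180.0000°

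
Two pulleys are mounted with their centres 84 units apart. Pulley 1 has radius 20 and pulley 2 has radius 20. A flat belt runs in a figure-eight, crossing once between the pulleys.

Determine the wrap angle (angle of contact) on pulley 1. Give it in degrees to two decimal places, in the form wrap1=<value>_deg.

wrap1=236.87_deg

crossed belt: β = asin((r1+r2)/C) = asin(40/84) = 28.4369°
wrap1 = wrap2 = π + 2β = 236.8738°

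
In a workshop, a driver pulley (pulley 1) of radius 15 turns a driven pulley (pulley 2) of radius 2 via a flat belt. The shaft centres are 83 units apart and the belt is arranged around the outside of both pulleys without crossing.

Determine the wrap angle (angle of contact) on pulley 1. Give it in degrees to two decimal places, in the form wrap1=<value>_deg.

open belt: β = asin((r2−r1)/C) = asin(-13/83) = -9.0111°
wrap1 = π − 2β = 198.0223°
wrap2 = π + 2β = 161.9777°

wrap1=198.02_deg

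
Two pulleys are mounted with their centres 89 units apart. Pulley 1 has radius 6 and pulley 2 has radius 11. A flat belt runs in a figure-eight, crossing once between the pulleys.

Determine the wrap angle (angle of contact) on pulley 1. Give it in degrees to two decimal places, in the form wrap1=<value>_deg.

wrap1=202.02_deg

crossed belt: β = asin((r1+r2)/C) = asin(17/89) = 11.0118°
wrap1 = wrap2 = π + 2β = 202.0236°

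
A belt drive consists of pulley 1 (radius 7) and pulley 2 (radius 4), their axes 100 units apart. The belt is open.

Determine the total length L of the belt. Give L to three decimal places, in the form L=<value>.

L=234.648

open belt: β = asin((r2−r1)/C) = asin(-3/100) = -1.7191°
wrap1 = π − 2β = 183.4383°
wrap2 = π + 2β = 176.5617°
tangent length = C·cosβ = 99.9550
L = r1·wrap1 + r2·wrap2 + 2·C·cosβ = 7·3.2016 + 4·3.0816 + 2·99.9550 = 234.6475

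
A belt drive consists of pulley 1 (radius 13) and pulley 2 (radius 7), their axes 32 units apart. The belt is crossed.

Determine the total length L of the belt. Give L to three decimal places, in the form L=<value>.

crossed belt: β = asin((r1+r2)/C) = asin(20/32) = 38.6822°
wrap1 = wrap2 = π + 2β = 257.3644°
tangent length = C·cosβ = 24.9800
L = (r1+r2)·wrap + 2·C·cosβ = 20·4.4919 + 2·24.9800 = 139.7971

L=139.797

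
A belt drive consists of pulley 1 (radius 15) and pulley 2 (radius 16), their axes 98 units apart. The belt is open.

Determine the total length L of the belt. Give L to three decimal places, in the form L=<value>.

L=293.400

open belt: β = asin((r2−r1)/C) = asin(1/98) = 0.5847°
wrap1 = π − 2β = 178.8307°
wrap2 = π + 2β = 181.1693°
tangent length = C·cosβ = 97.9949
L = r1·wrap1 + r2·wrap2 + 2·C·cosβ = 15·3.1212 + 16·3.1620 + 2·97.9949 = 293.3996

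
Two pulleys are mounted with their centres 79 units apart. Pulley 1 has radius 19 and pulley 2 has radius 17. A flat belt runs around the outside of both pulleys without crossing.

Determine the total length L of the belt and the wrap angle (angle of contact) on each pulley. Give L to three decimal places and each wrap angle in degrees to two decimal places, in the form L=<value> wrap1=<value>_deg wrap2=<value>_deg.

open belt: β = asin((r2−r1)/C) = asin(-2/79) = -1.4507°
wrap1 = π − 2β = 182.9014°
wrap2 = π + 2β = 177.0986°
tangent length = C·cosβ = 78.9747
L = r1·wrap1 + r2·wrap2 + 2·C·cosβ = 19·3.1922 + 17·3.0910 + 2·78.9747 = 271.1480

L=271.148 wrap1=182.90_deg wrap2=177.10_deg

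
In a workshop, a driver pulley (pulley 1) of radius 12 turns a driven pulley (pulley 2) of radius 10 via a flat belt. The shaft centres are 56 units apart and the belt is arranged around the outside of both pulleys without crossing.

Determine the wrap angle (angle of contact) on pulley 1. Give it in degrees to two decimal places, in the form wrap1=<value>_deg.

wrap1=184.09_deg

open belt: β = asin((r2−r1)/C) = asin(-2/56) = -2.0467°
wrap1 = π − 2β = 184.0934°
wrap2 = π + 2β = 175.9066°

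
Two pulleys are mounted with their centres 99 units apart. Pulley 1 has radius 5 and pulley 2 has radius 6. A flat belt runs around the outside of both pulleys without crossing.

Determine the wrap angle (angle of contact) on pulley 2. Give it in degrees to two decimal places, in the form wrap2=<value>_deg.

wrap2=181.16_deg

open belt: β = asin((r2−r1)/C) = asin(1/99) = 0.5788°
wrap1 = π − 2β = 178.8425°
wrap2 = π + 2β = 181.1575°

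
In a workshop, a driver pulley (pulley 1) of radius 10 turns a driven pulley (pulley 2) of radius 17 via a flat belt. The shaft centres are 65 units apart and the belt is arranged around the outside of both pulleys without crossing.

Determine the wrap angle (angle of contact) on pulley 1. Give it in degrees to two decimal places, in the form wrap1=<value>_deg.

wrap1=167.64_deg

open belt: β = asin((r2−r1)/C) = asin(7/65) = 6.1823°
wrap1 = π − 2β = 167.6354°
wrap2 = π + 2β = 192.3646°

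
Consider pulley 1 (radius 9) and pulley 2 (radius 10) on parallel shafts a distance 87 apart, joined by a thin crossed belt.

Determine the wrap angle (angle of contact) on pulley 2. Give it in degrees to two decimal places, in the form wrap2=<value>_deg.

wrap2=205.23_deg

crossed belt: β = asin((r1+r2)/C) = asin(19/87) = 12.6145°
wrap1 = wrap2 = π + 2β = 205.2291°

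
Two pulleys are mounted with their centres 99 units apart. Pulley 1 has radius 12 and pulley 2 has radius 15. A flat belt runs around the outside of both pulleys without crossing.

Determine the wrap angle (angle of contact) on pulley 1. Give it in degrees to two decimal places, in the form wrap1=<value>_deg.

wrap1=176.53_deg

open belt: β = asin((r2−r1)/C) = asin(3/99) = 1.7365°
wrap1 = π − 2β = 176.5270°
wrap2 = π + 2β = 183.4730°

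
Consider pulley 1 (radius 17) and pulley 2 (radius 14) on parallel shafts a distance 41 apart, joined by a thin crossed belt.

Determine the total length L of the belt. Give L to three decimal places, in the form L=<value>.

crossed belt: β = asin((r1+r2)/C) = asin(31/41) = 49.1214°
wrap1 = wrap2 = π + 2β = 278.2427°
tangent length = C·cosβ = 26.8328
L = (r1+r2)·wrap + 2·C·cosβ = 31·4.8563 + 2·26.8328 = 204.2094

L=204.209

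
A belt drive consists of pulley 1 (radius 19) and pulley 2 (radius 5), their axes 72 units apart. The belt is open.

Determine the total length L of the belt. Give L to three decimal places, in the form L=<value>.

L=222.129

open belt: β = asin((r2−r1)/C) = asin(-14/72) = -11.2123°
wrap1 = π − 2β = 202.4245°
wrap2 = π + 2β = 157.5755°
tangent length = C·cosβ = 70.6258
L = r1·wrap1 + r2·wrap2 + 2·C·cosβ = 19·3.5330 + 5·2.7502 + 2·70.6258 = 222.1291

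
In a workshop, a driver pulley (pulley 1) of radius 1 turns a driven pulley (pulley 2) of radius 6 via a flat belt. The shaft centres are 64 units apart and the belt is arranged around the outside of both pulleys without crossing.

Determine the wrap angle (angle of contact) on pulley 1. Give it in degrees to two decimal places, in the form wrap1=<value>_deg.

wrap1=171.04_deg

open belt: β = asin((r2−r1)/C) = asin(5/64) = 4.4808°
wrap1 = π − 2β = 171.0384°
wrap2 = π + 2β = 188.9616°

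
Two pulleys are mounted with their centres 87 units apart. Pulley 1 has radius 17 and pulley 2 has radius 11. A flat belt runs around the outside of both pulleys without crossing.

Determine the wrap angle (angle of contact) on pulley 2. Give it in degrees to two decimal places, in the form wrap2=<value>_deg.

wrap2=172.09_deg

open belt: β = asin((r2−r1)/C) = asin(-6/87) = -3.9546°
wrap1 = π − 2β = 187.9091°
wrap2 = π + 2β = 172.0909°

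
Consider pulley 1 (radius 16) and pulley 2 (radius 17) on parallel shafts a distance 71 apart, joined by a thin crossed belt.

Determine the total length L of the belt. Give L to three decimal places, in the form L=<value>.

L=261.307

crossed belt: β = asin((r1+r2)/C) = asin(33/71) = 27.6966°
wrap1 = wrap2 = π + 2β = 235.3931°
tangent length = C·cosβ = 62.8649
L = (r1+r2)·wrap + 2·C·cosβ = 33·4.1084 + 2·62.8649 = 261.3066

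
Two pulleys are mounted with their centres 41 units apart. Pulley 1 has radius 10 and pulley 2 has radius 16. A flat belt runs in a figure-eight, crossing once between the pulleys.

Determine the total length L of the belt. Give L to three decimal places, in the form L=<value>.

crossed belt: β = asin((r1+r2)/C) = asin(26/41) = 39.3567°
wrap1 = wrap2 = π + 2β = 258.7134°
tangent length = C·cosβ = 31.7017
L = (r1+r2)·wrap + 2·C·cosβ = 26·4.5154 + 2·31.7017 = 180.8039

L=180.804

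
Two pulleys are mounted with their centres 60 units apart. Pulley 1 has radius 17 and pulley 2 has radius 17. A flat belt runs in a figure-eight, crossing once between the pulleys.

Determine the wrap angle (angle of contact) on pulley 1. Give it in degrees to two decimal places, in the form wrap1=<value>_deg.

wrap1=249.04_deg

crossed belt: β = asin((r1+r2)/C) = asin(34/60) = 34.5181°
wrap1 = wrap2 = π + 2β = 249.0362°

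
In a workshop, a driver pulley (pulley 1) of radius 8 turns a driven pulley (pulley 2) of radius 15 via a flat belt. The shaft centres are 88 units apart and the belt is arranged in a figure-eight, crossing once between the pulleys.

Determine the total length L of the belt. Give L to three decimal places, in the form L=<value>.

crossed belt: β = asin((r1+r2)/C) = asin(23/88) = 15.1510°
wrap1 = wrap2 = π + 2β = 210.3020°
tangent length = C·cosβ = 84.9412
L = (r1+r2)·wrap + 2·C·cosβ = 23·3.6705 + 2·84.9412 = 254.3029

L=254.303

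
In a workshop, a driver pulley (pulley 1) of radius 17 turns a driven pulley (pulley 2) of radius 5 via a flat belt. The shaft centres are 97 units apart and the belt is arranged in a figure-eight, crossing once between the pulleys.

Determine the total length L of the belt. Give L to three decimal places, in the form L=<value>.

L=268.126

crossed belt: β = asin((r1+r2)/C) = asin(22/97) = 13.1090°
wrap1 = wrap2 = π + 2β = 206.2180°
tangent length = C·cosβ = 94.4722
L = (r1+r2)·wrap + 2·C·cosβ = 22·3.5992 + 2·94.4722 = 268.1265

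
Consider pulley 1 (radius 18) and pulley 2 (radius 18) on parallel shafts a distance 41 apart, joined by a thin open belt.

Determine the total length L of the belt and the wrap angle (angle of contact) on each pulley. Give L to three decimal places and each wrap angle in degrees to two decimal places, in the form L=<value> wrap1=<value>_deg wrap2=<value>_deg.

open belt: β = asin((r2−r1)/C) = asin(0/41) = 0.0000°
wrap1 = π − 2β = 180.0000°
wrap2 = π + 2β = 180.0000°
tangent length = C·cosβ = 41.0000
L = r1·wrap1 + r2·wrap2 + 2·C·cosβ = 18·3.1416 + 18·3.1416 + 2·41.0000 = 195.0973

L=195.097 wrap1=180.00_deg wrap2=180.00_deg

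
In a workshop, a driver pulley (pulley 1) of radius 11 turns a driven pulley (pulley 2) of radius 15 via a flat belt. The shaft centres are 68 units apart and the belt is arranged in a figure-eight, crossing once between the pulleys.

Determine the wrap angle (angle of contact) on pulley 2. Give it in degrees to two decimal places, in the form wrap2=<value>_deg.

wrap2=224.96_deg

crossed belt: β = asin((r1+r2)/C) = asin(26/68) = 22.4795°
wrap1 = wrap2 = π + 2β = 224.9590°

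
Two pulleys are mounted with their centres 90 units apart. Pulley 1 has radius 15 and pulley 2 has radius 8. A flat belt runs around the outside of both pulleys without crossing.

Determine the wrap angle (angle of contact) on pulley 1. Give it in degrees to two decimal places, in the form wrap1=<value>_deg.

open belt: β = asin((r2−r1)/C) = asin(-7/90) = -4.4608°
wrap1 = π − 2β = 188.9217°
wrap2 = π + 2β = 171.0783°

wrap1=188.92_deg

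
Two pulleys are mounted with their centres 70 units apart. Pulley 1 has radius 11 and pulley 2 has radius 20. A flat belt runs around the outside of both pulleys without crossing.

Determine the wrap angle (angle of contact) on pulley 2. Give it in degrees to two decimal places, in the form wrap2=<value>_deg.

wrap2=194.77_deg

open belt: β = asin((r2−r1)/C) = asin(9/70) = 7.3870°
wrap1 = π − 2β = 165.2259°
wrap2 = π + 2β = 194.7741°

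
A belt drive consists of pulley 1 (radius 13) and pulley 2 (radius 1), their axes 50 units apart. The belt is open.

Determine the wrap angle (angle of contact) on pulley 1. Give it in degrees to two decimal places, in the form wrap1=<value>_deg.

open belt: β = asin((r2−r1)/C) = asin(-12/50) = -13.8865°
wrap1 = π − 2β = 207.7731°
wrap2 = π + 2β = 152.2269°

wrap1=207.77_deg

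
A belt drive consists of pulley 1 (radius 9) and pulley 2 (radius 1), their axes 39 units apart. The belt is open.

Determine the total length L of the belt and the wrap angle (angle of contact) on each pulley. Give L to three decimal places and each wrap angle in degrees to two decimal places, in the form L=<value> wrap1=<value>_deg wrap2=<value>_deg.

L=111.063 wrap1=203.67_deg wrap2=156.33_deg

open belt: β = asin((r2−r1)/C) = asin(-8/39) = -11.8370°
wrap1 = π − 2β = 203.6740°
wrap2 = π + 2β = 156.3260°
tangent length = C·cosβ = 38.1707
L = r1·wrap1 + r2·wrap2 + 2·C·cosβ = 9·3.5548 + 1·2.7284 + 2·38.1707 = 111.0628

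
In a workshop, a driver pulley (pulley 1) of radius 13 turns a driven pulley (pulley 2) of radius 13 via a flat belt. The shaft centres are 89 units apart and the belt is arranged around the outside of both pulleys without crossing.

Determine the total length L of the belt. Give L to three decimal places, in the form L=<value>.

open belt: β = asin((r2−r1)/C) = asin(0/89) = 0.0000°
wrap1 = π − 2β = 180.0000°
wrap2 = π + 2β = 180.0000°
tangent length = C·cosβ = 89.0000
L = r1·wrap1 + r2·wrap2 + 2·C·cosβ = 13·3.1416 + 13·3.1416 + 2·89.0000 = 259.6814

L=259.681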